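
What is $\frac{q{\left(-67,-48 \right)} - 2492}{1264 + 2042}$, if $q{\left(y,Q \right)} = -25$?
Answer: $- \frac{839}{1102} \approx -0.76134$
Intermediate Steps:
$\frac{q{\left(-67,-48 \right)} - 2492}{1264 + 2042} = \frac{-25 - 2492}{1264 + 2042} = - \frac{2517}{3306} = \left(-2517\right) \frac{1}{3306} = - \frac{839}{1102}$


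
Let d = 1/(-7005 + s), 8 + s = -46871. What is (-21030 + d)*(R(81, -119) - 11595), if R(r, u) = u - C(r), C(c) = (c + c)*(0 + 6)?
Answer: 7187764044703/26942 ≈ 2.6679e+8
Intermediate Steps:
s = -46879 (s = -8 - 46871 = -46879)
d = -1/53884 (d = 1/(-7005 - 46879) = 1/(-53884) = -1/53884 ≈ -1.8558e-5)
C(c) = 12*c (C(c) = (2*c)*6 = 12*c)
R(r, u) = u - 12*r
(-21030 + d)*(R(81, -119) - 11595) = (-21030 - 1/53884)*((-119 - 12*81) - 11595) = -1133180521*((-119 - 972) - 11595)/53884 = -1133180521*(-1091 - 11595)/53884 = -1133180521/53884*(-12686) = 7187764044703/26942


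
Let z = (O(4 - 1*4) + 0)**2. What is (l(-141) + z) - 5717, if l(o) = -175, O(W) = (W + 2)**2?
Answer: -5876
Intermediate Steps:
O(W) = (2 + W)**2
z = 16 (z = ((2 + (4 - 1*4))**2 + 0)**2 = ((2 + (4 - 4))**2 + 0)**2 = ((2 + 0)**2 + 0)**2 = (2**2 + 0)**2 = (4 + 0)**2 = 4**2 = 16)
(l(-141) + z) - 5717 = (-175 + 16) - 5717 = -159 - 5717 = -5876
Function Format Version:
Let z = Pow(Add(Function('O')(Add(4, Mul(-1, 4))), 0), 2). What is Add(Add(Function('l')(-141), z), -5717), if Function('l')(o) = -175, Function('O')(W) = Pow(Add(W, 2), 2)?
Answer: -5876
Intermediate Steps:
Function('O')(W) = Pow(Add(2, W), 2)
z = 16 (z = Pow(Add(Pow(Add(2, Add(4, Mul(-1, 4))), 2), 0), 2) = Pow(Add(Pow(Add(2, Add(4, -4)), 2), 0), 2) = Pow(Add(Pow(Add(2, 0), 2), 0), 2) = Pow(Add(Pow(2, 2), 0), 2) = Pow(Add(4, 0), 2) = Pow(4, 2) = 16)
Add(Add(Function('l')(-141), z), -5717) = Add(Add(-175, 16), -5717) = Add(-159, -5717) = -5876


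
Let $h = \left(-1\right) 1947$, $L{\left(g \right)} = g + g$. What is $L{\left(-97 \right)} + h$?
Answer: $-2141$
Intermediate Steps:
$L{\left(g \right)} = 2 g$
$h = -1947$
$L{\left(-97 \right)} + h = 2 \left(-97\right) - 1947 = -194 - 1947 = -2141$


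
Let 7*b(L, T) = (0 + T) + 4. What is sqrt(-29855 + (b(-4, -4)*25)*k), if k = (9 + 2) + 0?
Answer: I*sqrt(29855) ≈ 172.79*I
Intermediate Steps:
k = 11 (k = 11 + 0 = 11)
b(L, T) = 4/7 + T/7 (b(L, T) = ((0 + T) + 4)/7 = (T + 4)/7 = (4 + T)/7 = 4/7 + T/7)
sqrt(-29855 + (b(-4, -4)*25)*k) = sqrt(-29855 + ((4/7 + (1/7)*(-4))*25)*11) = sqrt(-29855 + ((4/7 - 4/7)*25)*11) = sqrt(-29855 + (0*25)*11) = sqrt(-29855 + 0*11) = sqrt(-29855 + 0) = sqrt(-29855) = I*sqrt(29855)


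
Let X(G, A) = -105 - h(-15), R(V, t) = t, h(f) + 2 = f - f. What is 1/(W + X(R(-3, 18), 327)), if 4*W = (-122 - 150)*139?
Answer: -1/9555 ≈ -0.00010466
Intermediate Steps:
h(f) = -2 (h(f) = -2 + (f - f) = -2 + 0 = -2)
X(G, A) = -103 (X(G, A) = -105 - 1*(-2) = -105 + 2 = -103)
W = -9452 (W = ((-122 - 150)*139)/4 = (-272*139)/4 = (¼)*(-37808) = -9452)
1/(W + X(R(-3, 18), 327)) = 1/(-9452 - 103) = 1/(-9555) = -1/9555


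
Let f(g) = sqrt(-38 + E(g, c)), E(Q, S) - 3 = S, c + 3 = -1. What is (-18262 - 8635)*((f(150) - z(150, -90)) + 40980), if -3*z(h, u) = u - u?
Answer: -1102239060 - 26897*I*sqrt(39) ≈ -1.1022e+9 - 1.6797e+5*I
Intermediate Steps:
c = -4 (c = -3 - 1 = -4)
E(Q, S) = 3 + S
z(h, u) = 0 (z(h, u) = -(u - u)/3 = -1/3*0 = 0)
f(g) = I*sqrt(39) (f(g) = sqrt(-38 + (3 - 4)) = sqrt(-38 - 1) = sqrt(-39) = I*sqrt(39))
(-18262 - 8635)*((f(150) - z(150, -90)) + 40980) = (-18262 - 8635)*((I*sqrt(39) - 1*0) + 40980) = -26897*((I*sqrt(39) + 0) + 40980) = -26897*(I*sqrt(39) + 40980) = -26897*(40980 + I*sqrt(39)) = -1102239060 - 26897*I*sqrt(39)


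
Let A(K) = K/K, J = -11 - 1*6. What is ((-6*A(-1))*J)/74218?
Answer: 51/37109 ≈ 0.0013743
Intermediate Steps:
J = -17 (J = -11 - 6 = -17)
A(K) = 1
((-6*A(-1))*J)/74218 = (-6*1*(-17))/74218 = -6*(-17)*(1/74218) = 102*(1/74218) = 51/37109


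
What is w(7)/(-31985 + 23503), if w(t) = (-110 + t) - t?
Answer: 55/4241 ≈ 0.012969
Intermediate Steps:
w(t) = -110
w(7)/(-31985 + 23503) = -110/(-31985 + 23503) = -110/(-8482) = -110*(-1/8482) = 55/4241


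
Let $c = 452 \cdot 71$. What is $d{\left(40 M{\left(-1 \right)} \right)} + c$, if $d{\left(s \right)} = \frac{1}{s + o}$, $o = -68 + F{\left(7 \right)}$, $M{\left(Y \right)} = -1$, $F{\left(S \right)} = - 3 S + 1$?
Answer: $\frac{4107775}{128} \approx 32092.0$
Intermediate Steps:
$F{\left(S \right)} = 1 - 3 S$
$c = 32092$
$o = -88$ ($o = -68 + \left(1 - 21\right) = -68 - 20 = -88$)
$d{\left(s \right)} = \frac{1}{-88 + s}$ ($d{\left(s \right)} = \frac{1}{s - 88} = \frac{1}{-88 + s}$)
$d{\left(40 M{\left(-1 \right)} \right)} + c = \frac{1}{-88 + 40 \left(-1\right)} + 32092 = \frac{1}{-88 - 40} + 32092 = \frac{1}{-128} + 32092 = - \frac{1}{128} + 32092 = \frac{4107775}{128}$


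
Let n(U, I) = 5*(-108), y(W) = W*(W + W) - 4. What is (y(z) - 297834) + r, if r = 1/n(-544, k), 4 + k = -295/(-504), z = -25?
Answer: -160157521/540 ≈ -2.9659e+5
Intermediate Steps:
k = -1721/504 (k = -4 - 295/(-504) = -4 - 295*(-1/504) = -4 + 295/504 = -1721/504 ≈ -3.4147)
y(W) = -4 + 2*W² (y(W) = W*(2*W) - 4 = 2*W² - 4 = -4 + 2*W²)
n(U, I) = -540
r = -1/540 (r = 1/(-540) = -1/540 ≈ -0.0018519)
(y(z) - 297834) + r = ((-4 + 2*(-25)²) - 297834) - 1/540 = ((-4 + 2*625) - 297834) - 1/540 = ((-4 + 1250) - 297834) - 1/540 = (1246 - 297834) - 1/540 = -296588 - 1/540 = -160157521/540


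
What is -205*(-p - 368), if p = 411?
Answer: 159695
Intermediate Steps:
-205*(-p - 368) = -205*(-1*411 - 368) = -205*(-411 - 368) = -205*(-779) = 159695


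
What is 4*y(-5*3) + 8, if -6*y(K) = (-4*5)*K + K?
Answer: -182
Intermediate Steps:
y(K) = 19*K/6 (y(K) = -((-4*5)*K + K)/6 = -(-20*K + K)/6 = -(-19)*K/6 = 19*K/6)
4*y(-5*3) + 8 = 4*(19*(-5*3)/6) + 8 = 4*((19/6)*(-15)) + 8 = 4*(-95/2) + 8 = -190 + 8 = -182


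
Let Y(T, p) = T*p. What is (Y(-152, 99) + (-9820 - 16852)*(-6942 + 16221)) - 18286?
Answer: -247522822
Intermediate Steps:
(Y(-152, 99) + (-9820 - 16852)*(-6942 + 16221)) - 18286 = (-152*99 + (-9820 - 16852)*(-6942 + 16221)) - 18286 = (-15048 - 26672*9279) - 18286 = (-15048 - 247489488) - 18286 = -247504536 - 18286 = -247522822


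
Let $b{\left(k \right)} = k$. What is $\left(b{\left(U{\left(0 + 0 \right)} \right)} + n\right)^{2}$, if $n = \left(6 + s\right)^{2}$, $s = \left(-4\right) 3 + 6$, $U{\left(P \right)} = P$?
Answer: $0$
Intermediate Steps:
$s = -6$ ($s = -12 + 6 = -6$)
$n = 0$ ($n = \left(6 - 6\right)^{2} = 0^{2} = 0$)
$\left(b{\left(U{\left(0 + 0 \right)} \right)} + n\right)^{2} = \left(\left(0 + 0\right) + 0\right)^{2} = \left(0 + 0\right)^{2} = 0^{2} = 0$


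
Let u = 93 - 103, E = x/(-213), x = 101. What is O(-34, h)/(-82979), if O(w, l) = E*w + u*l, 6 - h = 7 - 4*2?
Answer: 11476/17674527 ≈ 0.00064930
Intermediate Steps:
h = 7 (h = 6 - (7 - 4*2) = 6 - (7 - 8) = 6 - 1*(-1) = 6 + 1 = 7)
E = -101/213 (E = 101/(-213) = 101*(-1/213) = -101/213 ≈ -0.47418)
u = -10
O(w, l) = -10*l - 101*w/213 (O(w, l) = -101*w/213 - 10*l = -10*l - 101*w/213)
O(-34, h)/(-82979) = (-10*7 - 101/213*(-34))/(-82979) = (-70 + 3434/213)*(-1/82979) = -11476/213*(-1/82979) = 11476/17674527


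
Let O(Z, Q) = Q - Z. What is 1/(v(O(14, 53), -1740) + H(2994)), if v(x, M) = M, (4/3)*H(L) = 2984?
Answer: 1/498 ≈ 0.0020080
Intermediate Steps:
H(L) = 2238 (H(L) = (¾)*2984 = 2238)
1/(v(O(14, 53), -1740) + H(2994)) = 1/(-1740 + 2238) = 1/498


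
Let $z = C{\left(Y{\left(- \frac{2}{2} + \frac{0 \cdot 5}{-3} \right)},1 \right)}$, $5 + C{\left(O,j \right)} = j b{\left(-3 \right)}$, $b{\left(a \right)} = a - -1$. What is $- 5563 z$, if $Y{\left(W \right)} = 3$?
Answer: $38941$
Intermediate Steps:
$b{\left(a \right)} = 1 + a$ ($b{\left(a \right)} = a + 1 = 1 + a$)
$C{\left(O,j \right)} = -5 - 2 j$ ($C{\left(O,j \right)} = -5 + j \left(1 - 3\right) = -5 + j \left(-2\right) = -5 - 2 j$)
$z = -7$ ($z = -5 - 2 = -7$)
$- 5563 z = \left(-5563\right) \left(-7\right) = 38941$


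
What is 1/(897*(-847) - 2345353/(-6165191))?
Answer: -6165191/4684057003616 ≈ -1.3162e-6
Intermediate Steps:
1/(897*(-847) - 2345353/(-6165191)) = 1/(-759759 - 2345353*(-1/6165191)) = 1/(-759759 + 2345353/6165191) = 1/(-4684057003616/6165191) = -6165191/4684057003616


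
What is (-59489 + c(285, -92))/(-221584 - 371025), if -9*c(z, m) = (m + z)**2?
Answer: 572650/5333481 ≈ 0.10737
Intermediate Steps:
c(z, m) = -(m + z)**2/9
(-59489 + c(285, -92))/(-221584 - 371025) = (-59489 - (-92 + 285)**2/9)/(-221584 - 371025) = (-59489 - 1/9*193**2)/(-592609) = (-59489 - 1/9*37249)*(-1/592609) = (-59489 - 37249/9)*(-1/592609) = -572650/9*(-1/592609) = 572650/5333481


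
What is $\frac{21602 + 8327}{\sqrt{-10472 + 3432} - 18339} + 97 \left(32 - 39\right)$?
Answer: $- \frac{228914195450}{336325961} - \frac{239432 i \sqrt{110}}{336325961} \approx -680.63 - 0.0074665 i$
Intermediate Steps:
$\frac{21602 + 8327}{\sqrt{-10472 + 3432} - 18339} + 97 \left(32 - 39\right) = \frac{29929}{\sqrt{-7040} - 18339} + 97 \left(-7\right) = \frac{29929}{8 i \sqrt{110} - 18339} - 679 = \frac{29929}{-18339 + 8 i \sqrt{110}} - 679 = -679 + \frac{29929}{-18339 + 8 i \sqrt{110}}$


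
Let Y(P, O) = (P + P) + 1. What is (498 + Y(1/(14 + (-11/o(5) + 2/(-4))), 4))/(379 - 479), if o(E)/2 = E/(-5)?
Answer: -9483/1900 ≈ -4.9911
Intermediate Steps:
o(E) = -2*E/5 (o(E) = 2*(E/(-5)) = 2*(E*(-1/5)) = 2*(-E/5) = -2*E/5)
Y(P, O) = 1 + 2*P (Y(P, O) = 2*P + 1 = 1 + 2*P)
(498 + Y(1/(14 + (-11/o(5) + 2/(-4))), 4))/(379 - 479) = (498 + (1 + 2/(14 + (-11/((-2/5*5)) + 2/(-4)))))/(379 - 479) = (498 + (1 + 2/(14 + (-11/(-2) + 2*(-1/4)))))/(-100) = (498 + (1 + 2/(14 + (-11*(-1/2) - 1/2))))*(-1/100) = (498 + (1 + 2/(14 + (11/2 - 1/2))))*(-1/100) = (498 + (1 + 2/(14 + 5)))*(-1/100) = (498 + (1 + 2/19))*(-1/100) = (498 + 21/19)*(-1/100) = (9483/19)*(-1/100) = -9483/1900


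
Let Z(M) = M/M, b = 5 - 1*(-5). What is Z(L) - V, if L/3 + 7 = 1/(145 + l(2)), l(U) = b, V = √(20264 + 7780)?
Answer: 1 - 6*√779 ≈ -166.46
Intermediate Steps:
b = 10 (b = 5 + 5 = 10)
V = 6*√779 (V = √28044 = 6*√779 ≈ 167.46)
l(U) = 10
L = -3252/155 (L = -21 + 3/(145 + 10) = -21 + 3/155 = -3252/155 ≈ -20.981)
Z(M) = 1
Z(L) - V = 1 - 6*√779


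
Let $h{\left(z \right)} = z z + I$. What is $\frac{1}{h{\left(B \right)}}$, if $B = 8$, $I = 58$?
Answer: $\frac{1}{122} \approx 0.0081967$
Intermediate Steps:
$h{\left(z \right)} = 58 + z^{2}$ ($h{\left(z \right)} = z z + 58 = z^{2} + 58 = 58 + z^{2}$)
$\frac{1}{h{\left(B \right)}} = \frac{1}{58 + 8^{2}} = \frac{1}{58 + 64} = \frac{1}{122}$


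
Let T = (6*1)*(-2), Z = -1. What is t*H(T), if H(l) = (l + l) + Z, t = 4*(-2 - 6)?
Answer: 800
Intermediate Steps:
t = -32 (t = 4*(-8) = -32)
T = -12 (T = 6*(-2) = -12)
H(l) = -1 + 2*l (H(l) = (l + l) - 1 = 2*l - 1 = -1 + 2*l)
t*H(T) = -32*(-1 + 2*(-12)) = -32*(-1 - 24) = -32*(-25) = 800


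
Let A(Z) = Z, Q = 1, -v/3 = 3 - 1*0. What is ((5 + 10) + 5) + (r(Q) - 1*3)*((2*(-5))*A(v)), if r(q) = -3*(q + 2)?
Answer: -1060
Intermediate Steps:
v = -9 (v = -3*(3 - 1*0) = -3*(3 + 0) = -3*3 = -9)
r(q) = -6 - 3*q (r(q) = -3*(2 + q) = -6 - 3*q)
((5 + 10) + 5) + (r(Q) - 1*3)*((2*(-5))*A(v)) = ((5 + 10) + 5) + ((-6 - 3*1) - 1*3)*((2*(-5))*(-9)) = (15 + 5) + ((-6 - 3) - 3)*(-10*(-9)) = 20 + (-9 - 3)*90 = 20 - 12*90 = 20 - 1080 = -1060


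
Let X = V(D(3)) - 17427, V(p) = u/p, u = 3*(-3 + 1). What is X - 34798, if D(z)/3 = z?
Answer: -156677/3 ≈ -52226.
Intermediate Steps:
D(z) = 3*z
u = -6 (u = 3*(-2) = -6)
V(p) = -6/p
X = -52283/3 (X = -6/(3*3) - 17427 = -6/9 - 17427 = -6*⅑ - 17427 = -⅔ - 17427 = -52283/3 ≈ -17428.)
X - 34798 = -52283/3 - 34798 = -156677/3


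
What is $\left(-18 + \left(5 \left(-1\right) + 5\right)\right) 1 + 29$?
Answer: $11$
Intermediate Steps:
$\left(-18 + \left(5 \left(-1\right) + 5\right)\right) 1 + 29 = \left(-18 + \left(-5 + 5\right)\right) 1 + 29 = \left(-18 + 0\right) 1 + 29 = \left(-18\right) 1 + 29 = -18 + 29 = 11$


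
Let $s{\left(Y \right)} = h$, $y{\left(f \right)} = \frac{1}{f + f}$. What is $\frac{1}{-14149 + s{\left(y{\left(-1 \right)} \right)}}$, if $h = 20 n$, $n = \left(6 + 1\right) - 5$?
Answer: $- \frac{1}{14109} \approx -7.0877 \cdot 10^{-5}$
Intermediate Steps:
$n = 2$ ($n = 7 - 5 = 2$)
$y{\left(f \right)} = \frac{1}{2 f}$
$h = 40$ ($h = 20 \cdot 2 = 40$)
$s{\left(Y \right)} = 40$
$\frac{1}{-14149 + s{\left(y{\left(-1 \right)} \right)}} = \frac{1}{-14149 + 40} = \frac{1}{-14109} = - \frac{1}{14109}$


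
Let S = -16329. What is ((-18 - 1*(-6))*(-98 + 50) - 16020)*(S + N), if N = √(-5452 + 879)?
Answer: 252185076 - 15444*I*√4573 ≈ 2.5219e+8 - 1.0444e+6*I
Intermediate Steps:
N = I*√4573 (N = √(-4573) = I*√4573 ≈ 67.624*I)
((-18 - 1*(-6))*(-98 + 50) - 16020)*(S + N) = ((-18 - 1*(-6))*(-98 + 50) - 16020)*(-16329 + I*√4573) = ((-18 + 6)*(-48) - 16020)*(-16329 + I*√4573) = (-12*(-48) - 16020)*(-16329 + I*√4573) = (576 - 16020)*(-16329 + I*√4573) = -15444*(-16329 + I*√4573) = 252185076 - 15444*I*√4573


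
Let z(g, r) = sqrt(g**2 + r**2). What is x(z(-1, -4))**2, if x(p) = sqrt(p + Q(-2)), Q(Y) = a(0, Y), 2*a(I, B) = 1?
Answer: 1/2 + sqrt(17) ≈ 4.6231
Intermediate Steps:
a(I, B) = 1/2 (a(I, B) = (1/2)*1 = 1/2)
Q(Y) = 1/2
x(p) = sqrt(1/2 + p) (x(p) = sqrt(p + 1/2) = sqrt(1/2 + p))
x(z(-1, -4))**2 = (sqrt(2 + 4*sqrt((-1)**2 + (-4)**2))/2)**2 = (sqrt(2 + 4*sqrt(1 + 16))/2)**2 = (sqrt(2 + 4*sqrt(17))/2)**2 = 1/2 + sqrt(17)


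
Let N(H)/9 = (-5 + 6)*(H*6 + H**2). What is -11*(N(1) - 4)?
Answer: -649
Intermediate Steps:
N(H) = 9*H**2 + 54*H (N(H) = 9*((-5 + 6)*(H*6 + H**2)) = 9*(1*(6*H + H**2)) = 9*(1*(H**2 + 6*H)) = 9*(H**2 + 6*H) = 9*H**2 + 54*H)
-11*(N(1) - 4) = -11*(9*1*(6 + 1) - 4) = -11*(9*1*7 - 4) = -11*(63 - 4) = -11*59 = -649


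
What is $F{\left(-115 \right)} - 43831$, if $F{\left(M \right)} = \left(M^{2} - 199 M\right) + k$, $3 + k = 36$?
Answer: $-7688$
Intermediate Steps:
$k = 33$ ($k = -3 + 36 = 33$)
$F{\left(M \right)} = 33 + M^{2} - 199 M$ ($F{\left(M \right)} = \left(M^{2} - 199 M\right) + 33 = 33 + M^{2} - 199 M$)
$F{\left(-115 \right)} - 43831 = \left(33 + \left(-115\right)^{2} - -22885\right) - 43831 = \left(33 + 13225 + 22885\right) - 43831 = 36143 - 43831 = -7688$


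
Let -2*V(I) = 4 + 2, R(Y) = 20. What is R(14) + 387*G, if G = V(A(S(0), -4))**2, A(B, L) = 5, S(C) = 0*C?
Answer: 3503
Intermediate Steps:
S(C) = 0
V(I) = -3 (V(I) = -(4 + 2)/2 = -1/2*6 = -3)
G = 9 (G = (-3)**2 = 9)
R(14) + 387*G = 20 + 387*9 = 20 + 3483 = 3503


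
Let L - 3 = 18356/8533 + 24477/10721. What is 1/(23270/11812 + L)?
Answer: 540294422458/5081089498231 ≈ 0.10633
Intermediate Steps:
L = 680103796/91482293 (L = 3 + (18356/8533 + 24477/10721) = 3 + 405656917/91482293 = 680103796/91482293 ≈ 7.4343)
1/(23270/11812 + L) = 1/(23270/11812 + 680103796/91482293) = 1/(23270*(1/11812) + 680103796/91482293) = 1/(11635/5906 + 680103796/91482293) = 1/(5081089498231/540294422458) = 540294422458/5081089498231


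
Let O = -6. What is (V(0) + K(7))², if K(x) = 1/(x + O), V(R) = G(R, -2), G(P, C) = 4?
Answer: 25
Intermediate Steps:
V(R) = 4
K(x) = 1/(-6 + x) (K(x) = 1/(x - 6) = 1/(-6 + x))
(V(0) + K(7))² = (4 + 1/(-6 + 7))² = (4 + 1/1)² = (4 + 1)² = 5² = 25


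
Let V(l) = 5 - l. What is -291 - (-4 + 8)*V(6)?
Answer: -287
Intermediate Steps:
-291 - (-4 + 8)*V(6) = -291 - (-4 + 8)*(5 - 1*6) = -291 - 4*(5 - 6) = -291 - 4*(-1) = -291 - 1*(-4) = -291 + 4 = -287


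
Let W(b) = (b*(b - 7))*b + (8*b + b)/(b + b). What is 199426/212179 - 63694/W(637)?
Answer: 101933292364822/108480534329871 ≈ 0.93965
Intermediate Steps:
W(b) = 9/2 + b**2*(-7 + b) (W(b) = (b*(-7 + b))*b + (9*b)/((2*b)) = b**2*(-7 + b) + (9*b)*(1/(2*b)) = b**2*(-7 + b) + 9/2 = 9/2 + b**2*(-7 + b))
199426/212179 - 63694/W(637) = 199426/212179 - 63694/(9/2 + 637**3 - 7*637**2) = 199426*(1/212179) - 63694/(9/2 + 258474853 - 7*405769) = 199426/212179 - 63694/(9/2 + 258474853 - 2840383) = 199426/212179 - 63694/511268949/2 = 199426/212179 - 63694*2/511268949 = 199426/212179 - 127388/511268949 = 101933292364822/108480534329871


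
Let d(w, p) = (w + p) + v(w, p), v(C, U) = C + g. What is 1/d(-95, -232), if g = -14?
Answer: -1/436 ≈ -0.0022936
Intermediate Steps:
v(C, U) = -14 + C (v(C, U) = C - 14 = -14 + C)
d(w, p) = -14 + p + 2*w (d(w, p) = (w + p) + (-14 + w) = (p + w) + (-14 + w) = -14 + p + 2*w)
1/d(-95, -232) = 1/(-14 - 232 + 2*(-95)) = 1/(-14 - 232 - 190) = 1/(-436) = -1/436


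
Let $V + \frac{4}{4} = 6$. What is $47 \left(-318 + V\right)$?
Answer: $-14711$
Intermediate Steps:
$V = 5$ ($V = -1 + 6 = 5$)
$47 \left(-318 + V\right) = 47 \left(-318 + 5\right) = 47 \left(-313\right) = -14711$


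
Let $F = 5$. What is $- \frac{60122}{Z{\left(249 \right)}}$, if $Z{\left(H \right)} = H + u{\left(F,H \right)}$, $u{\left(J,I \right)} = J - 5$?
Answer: $- \frac{60122}{249} \approx -241.45$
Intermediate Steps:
$u{\left(J,I \right)} = -5 + J$ ($u{\left(J,I \right)} = J - 5 = -5 + J$)
$Z{\left(H \right)} = H$ ($Z{\left(H \right)} = H + \left(-5 + 5\right) = H + 0 = H$)
$- \frac{60122}{Z{\left(249 \right)}} = - \frac{60122}{249}$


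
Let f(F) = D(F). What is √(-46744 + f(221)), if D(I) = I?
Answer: I*√46523 ≈ 215.69*I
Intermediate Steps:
f(F) = F
√(-46744 + f(221)) = √(-46744 + 221) = √(-46523) = I*√46523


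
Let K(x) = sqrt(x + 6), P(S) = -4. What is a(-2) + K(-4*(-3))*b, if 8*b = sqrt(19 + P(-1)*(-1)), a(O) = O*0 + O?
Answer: -2 + 3*sqrt(46)/8 ≈ 0.54337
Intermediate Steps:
K(x) = sqrt(6 + x)
a(O) = O (a(O) = 0 + O = O)
b = sqrt(23)/8 (b = sqrt(19 - 4*(-1))/8 = sqrt(19 + 4)/8 = sqrt(23)/8 ≈ 0.59948)
a(-2) + K(-4*(-3))*b = -2 + sqrt(6 - 4*(-3))*(sqrt(23)/8) = -2 + sqrt(6 + 12)*(sqrt(23)/8) = -2 + sqrt(18)*(sqrt(23)/8) = -2 + (3*sqrt(2))*(sqrt(23)/8) = -2 + 3*sqrt(46)/8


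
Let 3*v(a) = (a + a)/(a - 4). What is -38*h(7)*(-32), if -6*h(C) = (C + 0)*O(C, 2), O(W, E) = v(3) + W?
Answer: -21280/3 ≈ -7093.3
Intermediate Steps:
v(a) = 2*a/(3*(-4 + a)) (v(a) = ((a + a)/(a - 4))/3 = ((2*a)/(-4 + a))/3 = (2*a/(-4 + a))/3 = 2*a/(3*(-4 + a)))
O(W, E) = -2 + W (O(W, E) = (⅔)*3/(-4 + 3) + W = (⅔)*3/(-1) + W = (⅔)*3*(-1) + W = -2 + W)
h(C) = -C*(-2 + C)/6 (h(C) = -(C + 0)*(-2 + C)/6 = -C*(-2 + C)/6)
-38*h(7)*(-32) = -19*7*(2 - 1*7)/3*(-32) = -19*7*(2 - 7)/3*(-32) = -19*7*(-5)/3*(-32) = -38*(-35/6)*(-32) = (665/3)*(-32) = -21280/3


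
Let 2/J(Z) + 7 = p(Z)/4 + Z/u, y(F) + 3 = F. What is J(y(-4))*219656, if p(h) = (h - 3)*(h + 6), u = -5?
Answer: -4393120/31 ≈ -1.4171e+5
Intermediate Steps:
y(F) = -3 + F
p(h) = (-3 + h)*(6 + h)
J(Z) = 2/(-23/2 + Z**2/4 + 11*Z/20) (J(Z) = 2/(-7 + ((-18 + Z**2 + 3*Z)/4 + Z/(-5))) = 2/(-7 + ((-18 + Z**2 + 3*Z)*(1/4) + Z*(-1/5))) = 2/(-7 + ((-9/2 + Z**2/4 + 3*Z/4) - Z/5)) = 2/(-7 + (-9/2 + Z**2/4 + 11*Z/20)) = 2/(-23/2 + Z**2/4 + 11*Z/20))
J(y(-4))*219656 = (40/(-230 + 5*(-3 - 4)**2 + 11*(-3 - 4)))*219656 = (40/(-230 + 5*(-7)**2 + 11*(-7)))*219656 = (40/(-230 + 5*49 - 77))*219656 = (40/(-230 + 245 - 77))*219656 = (40/(-62))*219656 = (40*(-1/62))*219656 = -20/31*219656 = -4393120/31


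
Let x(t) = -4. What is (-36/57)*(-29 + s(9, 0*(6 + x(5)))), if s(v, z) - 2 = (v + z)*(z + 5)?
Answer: -216/19 ≈ -11.368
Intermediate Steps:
s(v, z) = 2 + (5 + z)*(v + z) (s(v, z) = 2 + (v + z)*(z + 5) = 2 + (v + z)*(5 + z) = 2 + (5 + z)*(v + z))
(-36/57)*(-29 + s(9, 0*(6 + x(5)))) = (-36/57)*(-29 + (2 + (0*(6 - 4))² + 5*9 + 5*(0*(6 - 4)) + 9*(0*(6 - 4)))) = (-36*1/57)*(-29 + (2 + (0*2)² + 45 + 5*(0*2) + 9*(0*2))) = -12*(-29 + (2 + 0² + 45 + 5*0 + 9*0))/19 = -12*(-29 + (2 + 0 + 45 + 0 + 0))/19 = -12*(-29 + 47)/19 = -12/19*18 = -216/19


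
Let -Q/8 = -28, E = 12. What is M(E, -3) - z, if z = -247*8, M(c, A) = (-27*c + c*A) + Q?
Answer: 1840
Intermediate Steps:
Q = 224 (Q = -8*(-28) = 224)
M(c, A) = 224 - 27*c + A*c (M(c, A) = (-27*c + c*A) + 224 = (-27*c + A*c) + 224 = 224 - 27*c + A*c)
z = -1976
M(E, -3) - z = (224 - 27*12 - 3*12) - 1*(-1976) = (224 - 324 - 36) + 1976 = -136 + 1976 = 1840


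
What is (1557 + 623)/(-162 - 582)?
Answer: -545/186 ≈ -2.9301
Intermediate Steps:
(1557 + 623)/(-162 - 582) = 2180/(-744) = 2180*(-1/744) = -545/186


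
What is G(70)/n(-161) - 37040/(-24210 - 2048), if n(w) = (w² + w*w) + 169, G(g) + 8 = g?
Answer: 964057718/682852419 ≈ 1.4118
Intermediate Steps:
G(g) = -8 + g
n(w) = 169 + 2*w² (n(w) = (w² + w²) + 169 = 2*w² + 169 = 169 + 2*w²)
G(70)/n(-161) - 37040/(-24210 - 2048) = (-8 + 70)/(169 + 2*(-161)²) - 37040/(-24210 - 2048) = 62/(169 + 2*25921) - 37040/(-26258) = 62/(169 + 51842) - 37040*(-1/26258) = 62/52011 + 18520/13129 = 964057718/682852419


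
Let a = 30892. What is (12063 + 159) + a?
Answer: 43114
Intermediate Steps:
(12063 + 159) + a = (12063 + 159) + 30892 = 12222 + 30892 = 43114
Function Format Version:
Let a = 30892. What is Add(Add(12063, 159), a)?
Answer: 43114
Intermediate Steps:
Add(Add(12063, 159), a) = Add(Add(12063, 159), 30892) = Add(12222, 30892) = 43114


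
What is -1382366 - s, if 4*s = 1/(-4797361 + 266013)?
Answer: -25055925637471/18125392 ≈ -1.3824e+6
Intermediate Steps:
s = -1/18125392 (s = 1/(4*(-4797361 + 266013)) = (¼)/(-4531348) = (¼)*(-1/4531348) = -1/18125392 ≈ -5.5171e-8)
-1382366 - s = -1382366 - 1*(-1/18125392) = -1382366 + 1/18125392 = -25055925637471/18125392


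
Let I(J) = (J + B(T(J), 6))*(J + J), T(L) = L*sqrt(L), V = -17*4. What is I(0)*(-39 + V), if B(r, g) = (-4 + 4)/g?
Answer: 0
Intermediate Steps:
V = -68
T(L) = L**(3/2)
B(r, g) = 0 (B(r, g) = 0/g = 0)
I(J) = 2*J**2 (I(J) = (J + 0)*(J + J) = J*(2*J) = 2*J**2)
I(0)*(-39 + V) = (2*0**2)*(-39 - 68) = (2*0)*(-107) = 0*(-107) = 0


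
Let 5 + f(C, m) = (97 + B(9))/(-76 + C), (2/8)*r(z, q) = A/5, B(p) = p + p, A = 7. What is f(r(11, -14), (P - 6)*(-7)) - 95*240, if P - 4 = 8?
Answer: -8027935/352 ≈ -22807.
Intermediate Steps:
P = 12 (P = 4 + 8 = 12)
B(p) = 2*p
r(z, q) = 28/5 (r(z, q) = 4*(7/5) = 28/5)
f(C, m) = -5 + 115/(-76 + C) (f(C, m) = -5 + (97 + 2*9)/(-76 + C) = -5 + (97 + 18)/(-76 + C) = -5 + 115/(-76 + C))
f(r(11, -14), (P - 6)*(-7)) - 95*240 = 5*(99 - 1*28/5)/(-76 + 28/5) - 95*240 = 5*(99 - 28/5)/(-352/5) - 1*22800 = 5*(-5/352)*(467/5) - 22800 = -2335/352 - 22800 = -8027935/352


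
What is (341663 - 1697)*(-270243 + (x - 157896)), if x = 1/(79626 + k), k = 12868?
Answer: -6731375868142695/46247 ≈ -1.4555e+11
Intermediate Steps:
x = 1/92494 (x = 1/(79626 + 12868) = 1/92494 ≈ 1.0812e-5)
(341663 - 1697)*(-270243 + (x - 157896)) = (341663 - 1697)*(-270243 + (1/92494 - 157896)) = 339966*(-270243 - 14604432623/92494) = 339966*(-39600288665/92494) = -6731375868142695/46247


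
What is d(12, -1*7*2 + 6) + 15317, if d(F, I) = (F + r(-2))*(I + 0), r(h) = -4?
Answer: 15253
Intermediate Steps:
d(F, I) = I*(-4 + F) (d(F, I) = (F - 4)*(I + 0) = (-4 + F)*I = I*(-4 + F))
d(12, -1*7*2 + 6) + 15317 = (-1*7*2 + 6)*(-4 + 12) + 15317 = (-7*2 + 6)*8 + 15317 = (-14 + 6)*8 + 15317 = -8*8 + 15317 = -64 + 15317 = 15253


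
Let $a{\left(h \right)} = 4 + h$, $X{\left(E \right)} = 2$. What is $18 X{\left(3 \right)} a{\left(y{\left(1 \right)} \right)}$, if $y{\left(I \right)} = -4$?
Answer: $0$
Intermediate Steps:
$18 X{\left(3 \right)} a{\left(y{\left(1 \right)} \right)} = 18 \cdot 2 \left(4 - 4\right) = 36 \cdot 0 = 0$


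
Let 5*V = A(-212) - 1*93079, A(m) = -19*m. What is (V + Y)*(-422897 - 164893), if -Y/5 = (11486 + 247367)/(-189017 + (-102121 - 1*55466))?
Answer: 1813858896774141/173302 ≈ 1.0466e+10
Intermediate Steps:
Y = 1294265/346604 (Y = -5*(11486 + 247367)/(-189017 + (-102121 - 1*55466)) = -1294265/(-189017 + (-102121 - 55466)) = -1294265/(-189017 - 157587) = -1294265/(-346604) = -1294265*(-1)/346604 = -5*(-258853/346604) = 1294265/346604 ≈ 3.7341)
V = -89051/5 (V = (-19*(-212) - 1*93079)/5 = (4028 - 93079)/5 = (⅕)*(-89051) = -89051/5 ≈ -17810.)
(V + Y)*(-422897 - 164893) = (-89051/5 + 1294265/346604)*(-422897 - 164893) = -30858961479/1733020*(-587790) = 1813858896774141/173302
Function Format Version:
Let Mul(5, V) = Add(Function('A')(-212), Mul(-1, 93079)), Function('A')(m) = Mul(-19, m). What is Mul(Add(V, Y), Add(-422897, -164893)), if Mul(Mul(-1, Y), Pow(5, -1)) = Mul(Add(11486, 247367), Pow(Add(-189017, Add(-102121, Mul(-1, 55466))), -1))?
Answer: Rational(1813858896774141, 173302) ≈ 1.0466e+10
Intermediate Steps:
Y = Rational(1294265, 346604) (Y = Mul(-5, Mul(Add(11486, 247367), Pow(Add(-189017, Add(-102121, Mul(-1, 55466))), -1))) = Mul(-5, Mul(258853, Pow(Add(-189017, Add(-102121, -55466)), -1))) = Mul(-5, Mul(258853, Pow(Add(-189017, -157587), -1))) = Mul(-5, Mul(258853, Pow(-346604, -1))) = Mul(-5, Mul(258853, Rational(-1, 346604))) = Mul(-5, Rational(-258853, 346604)) = Rational(1294265, 346604) ≈ 3.7341)
V = Rational(-89051, 5) (V = Mul(Rational(1, 5), Add(Mul(-19, -212), Mul(-1, 93079))) = Mul(Rational(1, 5), Add(4028, -93079)) = Mul(Rational(1, 5), -89051) = Rational(-89051, 5) ≈ -17810.)
Mul(Add(V, Y), Add(-422897, -164893)) = Mul(Add(Rational(-89051, 5), Rational(1294265, 346604)), Add(-422897, -164893)) = Mul(Rational(-30858961479, 1733020), -587790) = Rational(1813858896774141, 173302)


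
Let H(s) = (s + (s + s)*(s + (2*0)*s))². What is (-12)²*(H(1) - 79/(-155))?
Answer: 212256/155 ≈ 1369.4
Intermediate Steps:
H(s) = (s + 2*s²)² (H(s) = (s + (2*s)*(s + 0*s))² = (s + (2*s)*(s + 0))² = (s + (2*s)*s)² = (s + 2*s²)²)
(-12)²*(H(1) - 79/(-155)) = (-12)²*(1²*(1 + 2*1)² - 79/(-155)) = 144*(1*(1 + 2)² - 79*(-1/155)) = 144*(1*3² + 79/155) = 144*(1*9 + 79/155) = 144*(9 + 79/155) = 144*(1474/155) = 212256/155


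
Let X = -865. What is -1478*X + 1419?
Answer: 1279889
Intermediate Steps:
-1478*X + 1419 = -1478*(-865) + 1419 = 1278470 + 1419 = 1279889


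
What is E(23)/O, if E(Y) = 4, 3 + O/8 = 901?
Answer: 1/1796 ≈ 0.00055679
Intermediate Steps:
O = 7184 (O = -24 + 8*901 = -24 + 7208 = 7184)
E(23)/O = 4/7184 = 4*(1/7184) = 1/1796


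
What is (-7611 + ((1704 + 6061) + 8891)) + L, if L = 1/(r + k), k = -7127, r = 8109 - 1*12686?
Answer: 105862679/11704 ≈ 9045.0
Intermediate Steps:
r = -4577 (r = 8109 - 12686 = -4577)
L = -1/11704 (L = 1/(-4577 - 7127) = 1/(-11704) = -1/11704 ≈ -8.5441e-5)
(-7611 + ((1704 + 6061) + 8891)) + L = (-7611 + ((1704 + 6061) + 8891)) - 1/11704 = (-7611 + (7765 + 8891)) - 1/11704 = (-7611 + 16656) - 1/11704 = 9045 - 1/11704 = 105862679/11704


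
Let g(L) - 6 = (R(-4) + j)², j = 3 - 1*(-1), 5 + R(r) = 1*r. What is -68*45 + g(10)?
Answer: -3029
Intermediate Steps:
R(r) = -5 + r (R(r) = -5 + 1*r = -5 + r)
j = 4 (j = 3 + 1 = 4)
g(L) = 31 (g(L) = 6 + ((-5 - 4) + 4)² = 6 + (-9 + 4)² = 6 + (-5)² = 6 + 25 = 31)
-68*45 + g(10) = -68*45 + 31 = -3060 + 31 = -3029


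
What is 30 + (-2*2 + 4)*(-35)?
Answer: 30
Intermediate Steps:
30 + (-2*2 + 4)*(-35) = 30 + (-4 + 4)*(-35) = 30 + 0*(-35) = 30 + 0 = 30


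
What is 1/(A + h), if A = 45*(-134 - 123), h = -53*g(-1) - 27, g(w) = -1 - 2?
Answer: -1/11433 ≈ -8.7466e-5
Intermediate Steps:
g(w) = -3
h = 132 (h = -53*(-3) - 27 = 159 - 27 = 132)
A = -11565 (A = 45*(-257) = -11565)
1/(A + h) = 1/(-11565 + 132) = 1/(-11433) = -1/11433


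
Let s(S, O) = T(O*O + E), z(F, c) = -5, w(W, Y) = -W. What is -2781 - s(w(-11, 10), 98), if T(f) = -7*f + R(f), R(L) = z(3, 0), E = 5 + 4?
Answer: 64515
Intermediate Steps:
E = 9
R(L) = -5
T(f) = -5 - 7*f (T(f) = -7*f - 5 = -5 - 7*f)
s(S, O) = -68 - 7*O**2 (s(S, O) = -5 - 7*(O*O + 9) = -5 - 7*(O**2 + 9) = -5 - 7*(9 + O**2) = -5 + (-63 - 7*O**2) = -68 - 7*O**2)
-2781 - s(w(-11, 10), 98) = -2781 - (-68 - 7*98**2) = -2781 - (-68 - 7*9604) = -2781 - (-68 - 67228) = -2781 - 1*(-67296) = -2781 + 67296 = 64515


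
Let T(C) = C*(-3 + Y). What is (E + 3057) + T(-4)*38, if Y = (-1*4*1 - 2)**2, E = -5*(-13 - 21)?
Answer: -1789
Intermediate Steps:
E = 170 (E = -5*(-34) = 170)
Y = 36 (Y = (-4*1 - 2)**2 = (-4 - 2)**2 = (-6)**2 = 36)
T(C) = 33*C (T(C) = C*(-3 + 36) = C*33 = 33*C)
(E + 3057) + T(-4)*38 = (170 + 3057) + (33*(-4))*38 = 3227 - 132*38 = 3227 - 5016 = -1789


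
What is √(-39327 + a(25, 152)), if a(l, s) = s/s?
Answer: 53*I*√14 ≈ 198.31*I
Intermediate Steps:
a(l, s) = 1
√(-39327 + a(25, 152)) = √(-39327 + 1) = √(-39326) = 53*I*√14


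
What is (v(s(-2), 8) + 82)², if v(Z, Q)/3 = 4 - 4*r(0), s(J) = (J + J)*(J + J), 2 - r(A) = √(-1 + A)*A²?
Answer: 4900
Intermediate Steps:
r(A) = 2 - A²*√(-1 + A) (r(A) = 2 - √(-1 + A)*A² = 2 - A²*√(-1 + A))
s(J) = 4*J² (s(J) = (2*J)*(2*J) = 4*J²)
v(Z, Q) = -12 (v(Z, Q) = 3*(4 - 4*(2 - 1*0²*√(-1 + 0))) = 3*(4 - 4*(2 - 1*0*√(-1))) = 3*(4 - 4*(2 - 1*0*I)) = 3*(4 - 4*(2 + 0)) = 3*(4 - 4*2) = 3*(4 - 8) = 3*(-4) = -12)
(v(s(-2), 8) + 82)² = (-12 + 82)² = 70² = 4900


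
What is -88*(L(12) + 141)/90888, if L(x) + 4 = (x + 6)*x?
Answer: -3883/11361 ≈ -0.34178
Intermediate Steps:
L(x) = -4 + x*(6 + x) (L(x) = -4 + (x + 6)*x = -4 + (6 + x)*x = -4 + x*(6 + x))
-88*(L(12) + 141)/90888 = -88*((-4 + 12² + 6*12) + 141)/90888 = -88*((-4 + 144 + 72) + 141)*(1/90888) = -88*(212 + 141)*(1/90888) = -88*353*(1/90888) = -31064*1/90888 = -3883/11361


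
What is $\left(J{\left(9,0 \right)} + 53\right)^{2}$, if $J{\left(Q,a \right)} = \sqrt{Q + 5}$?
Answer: $\left(53 + \sqrt{14}\right)^{2} \approx 3219.6$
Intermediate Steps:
$J{\left(Q,a \right)} = \sqrt{5 + Q}$
$\left(J{\left(9,0 \right)} + 53\right)^{2} = \left(\sqrt{5 + 9} + 53\right)^{2} = \left(\sqrt{14} + 53\right)^{2} = \left(53 + \sqrt{14}\right)^{2}$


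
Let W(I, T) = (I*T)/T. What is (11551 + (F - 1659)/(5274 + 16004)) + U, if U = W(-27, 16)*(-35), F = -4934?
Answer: 265883295/21278 ≈ 12496.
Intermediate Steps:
W(I, T) = I
U = 945 (U = -27*(-35) = 945)
(11551 + (F - 1659)/(5274 + 16004)) + U = (11551 + (-4934 - 1659)/(5274 + 16004)) + 945 = (11551 - 6593/21278) + 945 = 245775585/21278 + 945 = 265883295/21278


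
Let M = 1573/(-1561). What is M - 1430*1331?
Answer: -2971099703/1561 ≈ -1.9033e+6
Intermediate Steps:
M = -1573/1561 (M = 1573*(-1/1561) = -1573/1561 ≈ -1.0077)
M - 1430*1331 = -1573/1561 - 1430*1331 = -1573/1561 - 1903330 = -2971099703/1561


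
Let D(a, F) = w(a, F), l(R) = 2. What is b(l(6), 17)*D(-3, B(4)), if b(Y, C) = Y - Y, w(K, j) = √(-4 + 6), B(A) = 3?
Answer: 0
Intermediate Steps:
w(K, j) = √2
b(Y, C) = 0
D(a, F) = √2
b(l(6), 17)*D(-3, B(4)) = 0*√2 = 0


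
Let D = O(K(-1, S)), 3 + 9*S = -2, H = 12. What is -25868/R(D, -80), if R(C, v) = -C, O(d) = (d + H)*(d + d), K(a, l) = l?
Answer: -1047654/515 ≈ -2034.3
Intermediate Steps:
S = -5/9 (S = -⅓ + (⅑)*(-2) = -⅓ - 2/9 = -5/9 ≈ -0.55556)
O(d) = 2*d*(12 + d) (O(d) = (d + 12)*(d + d) = (12 + d)*(2*d) = 2*d*(12 + d))
D = -1030/81 (D = 2*(-5/9)*(12 - 5/9) = 2*(-5/9)*(103/9) = -1030/81 ≈ -12.716)
-25868/R(D, -80) = -25868/((-1*(-1030/81))) = -25868/1030/81 = -25868*81/1030 = -1047654/515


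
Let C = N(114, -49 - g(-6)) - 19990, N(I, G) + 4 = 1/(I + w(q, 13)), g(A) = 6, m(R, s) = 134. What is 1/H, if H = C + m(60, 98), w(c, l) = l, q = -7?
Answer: -127/2522219 ≈ -5.0352e-5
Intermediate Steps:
N(I, G) = -4 + 1/(13 + I) (N(I, G) = -4 + 1/(I + 13) = -4 + 1/(13 + I))
C = -2539237/127 (C = (-51 - 4*114)/(13 + 114) - 19990 = (-51 - 456)/127 - 19990 = (1/127)*(-507) - 19990 = -507/127 - 19990 = -2539237/127 ≈ -19994.)
H = -2522219/127 (H = -2539237/127 + 134 = -2522219/127 ≈ -19860.)
1/H = 1/(-2522219/127) = -127/2522219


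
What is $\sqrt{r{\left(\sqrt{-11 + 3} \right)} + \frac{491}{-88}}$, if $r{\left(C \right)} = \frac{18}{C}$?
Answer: $\frac{\sqrt{-10802 - 8712 i \sqrt{2}}}{44} \approx 1.2008 - 2.6498 i$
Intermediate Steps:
$\sqrt{r{\left(\sqrt{-11 + 3} \right)} + \frac{491}{-88}} = \sqrt{\frac{18}{\sqrt{-11 + 3}} + \frac{491}{-88}} = \sqrt{\frac{18}{\sqrt{-8}} + 491 \left(- \frac{1}{88}\right)} = \sqrt{\frac{18}{2 i \sqrt{2}} - \frac{491}{88}} = \sqrt{18 \left(- \frac{i \sqrt{2}}{4}\right) - \frac{491}{88}} = \sqrt{- \frac{9 i \sqrt{2}}{2} - \frac{491}{88}} = \sqrt{- \frac{491}{88} - \frac{9 i \sqrt{2}}{2}}$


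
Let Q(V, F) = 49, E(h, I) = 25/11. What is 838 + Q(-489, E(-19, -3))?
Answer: 887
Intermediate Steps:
E(h, I) = 25/11 (E(h, I) = 25*(1/11) = 25/11)
838 + Q(-489, E(-19, -3)) = 838 + 49 = 887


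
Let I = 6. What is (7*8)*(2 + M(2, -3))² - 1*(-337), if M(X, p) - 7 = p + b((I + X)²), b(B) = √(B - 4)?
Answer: 5713 + 1344*√15 ≈ 10918.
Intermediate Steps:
b(B) = √(-4 + B)
M(X, p) = 7 + p + √(-4 + (6 + X)²) (M(X, p) = 7 + (p + √(-4 + (6 + X)²)) = 7 + p + √(-4 + (6 + X)²))
(7*8)*(2 + M(2, -3))² - 1*(-337) = (7*8)*(2 + (7 - 3 + √(-4 + (6 + 2)²)))² - 1*(-337) = 56*(2 + (7 - 3 + √(-4 + 8²)))² + 337 = 56*(2 + (7 - 3 + √(-4 + 64)))² + 337 = 56*(2 + (7 - 3 + √60))² + 337 = 56*(2 + (7 - 3 + 2*√15))² + 337 = 56*(2 + (4 + 2*√15))² + 337 = 56*(6 + 2*√15)² + 337 = 337 + 56*(6 + 2*√15)²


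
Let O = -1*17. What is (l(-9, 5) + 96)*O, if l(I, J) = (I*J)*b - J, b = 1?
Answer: -782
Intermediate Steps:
l(I, J) = -J + I*J (l(I, J) = (I*J)*1 - J = I*J - J = -J + I*J)
O = -17
(l(-9, 5) + 96)*O = (5*(-1 - 9) + 96)*(-17) = (5*(-10) + 96)*(-17) = (-50 + 96)*(-17) = 46*(-17) = -782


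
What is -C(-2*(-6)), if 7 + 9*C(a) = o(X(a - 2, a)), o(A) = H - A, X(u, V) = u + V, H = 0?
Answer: 29/9 ≈ 3.2222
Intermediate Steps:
X(u, V) = V + u
o(A) = -A (o(A) = 0 - A = -A)
C(a) = -5/9 - 2*a/9 (C(a) = -7/9 + (-(a + (a - 2)))/9 = -7/9 + (-(a + (-2 + a)))/9 = -7/9 + (-(-2 + 2*a))/9 = -7/9 + (2 - 2*a)/9 = -7/9 + (2/9 - 2*a/9) = -5/9 - 2*a/9)
-C(-2*(-6)) = -(-5/9 - (-4)*(-6)/9) = -(-5/9 - 2/9*12) = -(-5/9 - 8/3) = -1*(-29/9) = 29/9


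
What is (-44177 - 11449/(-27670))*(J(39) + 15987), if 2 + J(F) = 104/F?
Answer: -58628347220783/83010 ≈ -7.0628e+8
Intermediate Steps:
J(F) = -2 + 104/F
(-44177 - 11449/(-27670))*(J(39) + 15987) = (-44177 - 11449/(-27670))*((-2 + 104/39) + 15987) = (-44177 - 11449*(-1/27670))*((-2 + 104*(1/39)) + 15987) = (-44177 + 11449/27670)*((-2 + 8/3) + 15987) = -1222366141*(⅔ + 15987)/27670 = -1222366141/27670*47963/3 = -58628347220783/83010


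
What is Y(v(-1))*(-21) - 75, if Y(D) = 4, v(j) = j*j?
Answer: -159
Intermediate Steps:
v(j) = j²
Y(v(-1))*(-21) - 75 = 4*(-21) - 75 = -84 - 75 = -159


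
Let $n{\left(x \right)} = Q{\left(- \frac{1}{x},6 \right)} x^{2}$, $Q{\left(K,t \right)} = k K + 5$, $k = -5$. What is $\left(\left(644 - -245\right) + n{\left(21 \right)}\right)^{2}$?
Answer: $10233601$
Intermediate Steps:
$Q{\left(K,t \right)} = 5 - 5 K$ ($Q{\left(K,t \right)} = - 5 K + 5 = 5 - 5 K$)
$n{\left(x \right)} = x^{2} \left(5 + \frac{5}{x}\right)$ ($n{\left(x \right)} = \left(5 - 5 \left(- \frac{1}{x}\right)\right) x^{2} = \left(5 + \frac{5}{x}\right) x^{2} = x^{2} \left(5 + \frac{5}{x}\right)$)
$\left(\left(644 - -245\right) + n{\left(21 \right)}\right)^{2} = \left(\left(644 - -245\right) + 5 \cdot 21 \left(1 + 21\right)\right)^{2} = \left(\left(644 + 245\right) + 5 \cdot 21 \cdot 22\right)^{2} = \left(889 + 2310\right)^{2} = 3199^{2} = 10233601$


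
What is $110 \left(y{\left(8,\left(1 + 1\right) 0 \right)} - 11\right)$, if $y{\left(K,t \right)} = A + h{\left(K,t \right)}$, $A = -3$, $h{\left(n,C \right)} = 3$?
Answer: $-1210$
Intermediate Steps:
$y{\left(K,t \right)} = 0$ ($y{\left(K,t \right)} = -3 + 3 = 0$)
$110 \left(y{\left(8,\left(1 + 1\right) 0 \right)} - 11\right) = 110 \left(0 - 11\right) = 110 \left(-11\right) = -1210$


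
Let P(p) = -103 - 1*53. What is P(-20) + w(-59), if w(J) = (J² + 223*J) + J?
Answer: -9891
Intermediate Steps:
P(p) = -156 (P(p) = -103 - 53 = -156)
w(J) = J² + 224*J
P(-20) + w(-59) = -156 - 59*(224 - 59) = -156 - 59*165 = -156 - 9735 = -9891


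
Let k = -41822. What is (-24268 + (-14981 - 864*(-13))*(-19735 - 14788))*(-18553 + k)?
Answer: -7812673462125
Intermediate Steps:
(-24268 + (-14981 - 864*(-13))*(-19735 - 14788))*(-18553 + k) = (-24268 + (-14981 - 864*(-13))*(-19735 - 14788))*(-18553 - 41822) = (-24268 + (-14981 + 11232)*(-34523))*(-60375) = (-24268 - 3749*(-34523))*(-60375) = (-24268 + 129426727)*(-60375) = 129402459*(-60375) = -7812673462125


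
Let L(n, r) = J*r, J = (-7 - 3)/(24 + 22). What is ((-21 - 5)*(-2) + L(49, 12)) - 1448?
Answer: -32168/23 ≈ -1398.6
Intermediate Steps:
J = -5/23 (J = -10/46 = -10*1/46 = -5/23 ≈ -0.21739)
L(n, r) = -5*r/23
((-21 - 5)*(-2) + L(49, 12)) - 1448 = ((-21 - 5)*(-2) - 5/23*12) - 1448 = (-26*(-2) - 60/23) - 1448 = (52 - 60/23) - 1448 = 1136/23 - 1448 = -32168/23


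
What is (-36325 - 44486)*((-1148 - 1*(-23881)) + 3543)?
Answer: -2123389836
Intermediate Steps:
(-36325 - 44486)*((-1148 - 1*(-23881)) + 3543) = -80811*((-1148 + 23881) + 3543) = -80811*(22733 + 3543) = -80811*26276 = -2123389836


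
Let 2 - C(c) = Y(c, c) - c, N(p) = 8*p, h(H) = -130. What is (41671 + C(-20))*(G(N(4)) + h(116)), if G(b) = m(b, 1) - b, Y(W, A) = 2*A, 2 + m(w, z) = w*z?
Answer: -5503476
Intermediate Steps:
m(w, z) = -2 + w*z
C(c) = 2 - c (C(c) = 2 - (2*c - c) = 2 - c)
G(b) = -2 (G(b) = (-2 + b*1) - b = (-2 + b) - b = -2)
(41671 + C(-20))*(G(N(4)) + h(116)) = (41671 + (2 - 1*(-20)))*(-2 - 130) = (41671 + (2 + 20))*(-132) = (41671 + 22)*(-132) = 41693*(-132) = -5503476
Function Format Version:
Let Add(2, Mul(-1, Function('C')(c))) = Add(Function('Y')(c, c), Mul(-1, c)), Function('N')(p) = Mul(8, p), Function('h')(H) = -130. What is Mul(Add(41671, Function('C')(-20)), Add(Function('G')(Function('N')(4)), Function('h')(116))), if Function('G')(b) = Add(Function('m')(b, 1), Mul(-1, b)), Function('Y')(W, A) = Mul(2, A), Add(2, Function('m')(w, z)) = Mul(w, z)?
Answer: -5503476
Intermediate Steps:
Function('m')(w, z) = Add(-2, Mul(w, z))
Function('C')(c) = Add(2, Mul(-1, c)) (Function('C')(c) = Add(2, Mul(-1, Add(Mul(2, c), Mul(-1, c)))) = Add(2, Mul(-1, c)))
Function('G')(b) = -2 (Function('G')(b) = Add(Add(-2, Mul(b, 1)), Mul(-1, b)) = Add(Add(-2, b), Mul(-1, b)) = -2)
Mul(Add(41671, Function('C')(-20)), Add(Function('G')(Function('N')(4)), Function('h')(116))) = Mul(Add(41671, Add(2, Mul(-1, -20))), Add(-2, -130)) = Mul(Add(41671, Add(2, 20)), -132) = Mul(Add(41671, 22), -132) = Mul(41693, -132) = -5503476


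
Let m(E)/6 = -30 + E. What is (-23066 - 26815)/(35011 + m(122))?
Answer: -49881/35563 ≈ -1.4026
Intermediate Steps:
m(E) = -180 + 6*E (m(E) = 6*(-30 + E) = -180 + 6*E)
(-23066 - 26815)/(35011 + m(122)) = (-23066 - 26815)/(35011 + (-180 + 6*122)) = -49881/(35011 + (-180 + 732)) = -49881/(35011 + 552) = -49881/35563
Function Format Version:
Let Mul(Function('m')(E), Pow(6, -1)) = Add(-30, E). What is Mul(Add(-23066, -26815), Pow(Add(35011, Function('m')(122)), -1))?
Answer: Rational(-49881, 35563) ≈ -1.4026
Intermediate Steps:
Function('m')(E) = Add(-180, Mul(6, E)) (Function('m')(E) = Mul(6, Add(-30, E)) = Add(-180, Mul(6, E)))
Mul(Add(-23066, -26815), Pow(Add(35011, Function('m')(122)), -1)) = Mul(Add(-23066, -26815), Pow(Add(35011, Add(-180, Mul(6, 122))), -1)) = Mul(-49881, Pow(Add(35011, Add(-180, 732)), -1)) = Mul(-49881, Pow(Add(35011, 552), -1)) = Mul(-49881, Pow(35563, -1)) = Mul(-49881, Rational(1, 35563)) = Rational(-49881, 35563)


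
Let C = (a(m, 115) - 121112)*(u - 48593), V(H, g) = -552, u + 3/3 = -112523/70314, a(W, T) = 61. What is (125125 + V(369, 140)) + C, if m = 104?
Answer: 413634099447911/70314 ≈ 5.8827e+9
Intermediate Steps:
u = -182837/70314 (u = -1 - 112523/70314 = -182837/70314 ≈ -2.6003)
C = 413625340221989/70314 (C = (61 - 121112)*(-182837/70314 - 48593) = -121051*(-3416951039/70314) = 413625340221989/70314 ≈ 5.8825e+9)
(125125 + V(369, 140)) + C = (125125 - 552) + 413625340221989/70314 = 124573 + 413625340221989/70314 = 413634099447911/70314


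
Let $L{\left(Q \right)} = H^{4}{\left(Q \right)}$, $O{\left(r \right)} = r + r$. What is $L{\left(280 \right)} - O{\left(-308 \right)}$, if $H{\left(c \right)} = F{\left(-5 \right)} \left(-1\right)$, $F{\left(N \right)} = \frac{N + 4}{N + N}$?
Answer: $\frac{6160001}{10000} \approx 616.0$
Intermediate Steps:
$F{\left(N \right)} = \frac{4 + N}{2 N}$
$H{\left(c \right)} = - \frac{1}{10}$ ($H{\left(c \right)} = \frac{4 - 5}{2 \left(-5\right)} \left(-1\right) = \frac{1}{2} \left(- \frac{1}{5}\right) \left(-1\right) \left(-1\right) = \frac{1}{10} \left(-1\right) = - \frac{1}{10}$)
$O{\left(r \right)} = 2 r$
$L{\left(Q \right)} = \frac{1}{10000}$ ($L{\left(Q \right)} = \left(- \frac{1}{10}\right)^{4} = \frac{1}{10000}$)
$L{\left(280 \right)} - O{\left(-308 \right)} = \frac{1}{10000} - 2 \left(-308\right) = \frac{1}{10000} - -616 = \frac{1}{10000} + 616 = \frac{6160001}{10000}$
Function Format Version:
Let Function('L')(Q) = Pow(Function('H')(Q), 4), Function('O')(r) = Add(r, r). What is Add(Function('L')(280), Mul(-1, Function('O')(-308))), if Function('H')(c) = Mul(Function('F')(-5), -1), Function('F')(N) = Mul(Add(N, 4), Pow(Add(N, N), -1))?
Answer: Rational(6160001, 10000) ≈ 616.00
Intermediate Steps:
Function('F')(N) = Mul(Rational(1, 2), Pow(N, -1), Add(4, N)) (Function('F')(N) = Mul(Add(4, N), Pow(Mul(2, N), -1)) = Mul(Add(4, N), Mul(Rational(1, 2), Pow(N, -1))) = Mul(Rational(1, 2), Pow(N, -1), Add(4, N)))
Function('H')(c) = Rational(-1, 10) (Function('H')(c) = Mul(Mul(Rational(1, 2), Pow(-5, -1), Add(4, -5)), -1) = Mul(Mul(Rational(1, 2), Rational(-1, 5), -1), -1) = Mul(Rational(1, 10), -1) = Rational(-1, 10))
Function('O')(r) = Mul(2, r)
Function('L')(Q) = Rational(1, 10000) (Function('L')(Q) = Pow(Rational(-1, 10), 4) = Rational(1, 10000))
Add(Function('L')(280), Mul(-1, Function('O')(-308))) = Add(Rational(1, 10000), Mul(-1, Mul(2, -308))) = Add(Rational(1, 10000), Mul(-1, -616)) = Add(Rational(1, 10000), 616) = Rational(6160001, 10000)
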